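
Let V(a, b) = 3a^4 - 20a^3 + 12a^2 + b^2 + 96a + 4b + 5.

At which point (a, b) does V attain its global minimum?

(-1, -2)

V(a,b) separates as P(a) + Q(b) + 5, so its minimum is min P + min Q + 5.
P'(a) = 12(a - 4)(a - 2)(a + 1) vanishes at a ∈ {-1, 2, 4}; Q'(b) = 2b + 4 vanishes at b ∈ {-2}.
Local minima of P (where P''>0): P(-1)=-61, P(4)=64. Local minima of Q: Q(-2)=-4.
So the global minimum of V is P(-1) + Q(-2) + 5 = -61 − 4 + 5 = -60, attained at (-1, -2).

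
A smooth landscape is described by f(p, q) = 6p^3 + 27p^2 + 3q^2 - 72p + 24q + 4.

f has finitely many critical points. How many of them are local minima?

1

f separates as a function of p plus a function of q, so ∇f=0 decouples.
∂f/∂p = 18(p - 1)(p + 4) = 0 at p ∈ {-4, 1}; ∂f/∂q = 6(q + 4) = 0 at q ∈ {-4}.
The Hessian is diagonal: diag(f_pp, f_qq). Second derivatives: f_pp(-4)=-90, f_pp(1)=90; f_qq(-4)=6.
Local minima occur where both diagonal entries positive: (1, -4). Count: 1.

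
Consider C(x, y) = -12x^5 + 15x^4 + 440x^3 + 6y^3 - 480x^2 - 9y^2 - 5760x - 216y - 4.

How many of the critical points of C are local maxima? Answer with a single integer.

2

C separates as a function of x plus a function of y, so ∇C=0 decouples.
∂C/∂x = -60(x - 4)(x - 3)(x + 2)(x + 4) = 0 at x ∈ {-4, -2, 3, 4}; ∂C/∂y = 18(y - 4)(y + 3) = 0 at y ∈ {-3, 4}.
The Hessian is diagonal: diag(C_xx, C_yy). Second derivatives: C_xx(-4)=6720, C_xx(-2)=-3600, C_xx(3)=2100, C_xx(4)=-2880; C_yy(-3)=-126, C_yy(4)=126.
Local maxima occur where both diagonal entries negative: (-2, -3), (4, -3). Count: 2.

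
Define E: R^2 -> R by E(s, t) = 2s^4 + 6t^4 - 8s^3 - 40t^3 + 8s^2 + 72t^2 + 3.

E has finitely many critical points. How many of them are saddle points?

4

E separates as a function of s plus a function of t, so ∇E=0 decouples.
∂E/∂s = 8s(s - 2)(s - 1) = 0 at s ∈ {0, 1, 2}; ∂E/∂t = 24t(t - 3)(t - 2) = 0 at t ∈ {0, 2, 3}.
The Hessian is diagonal: diag(E_ss, E_tt). Second derivatives: E_ss(0)=16, E_ss(1)=-8, E_ss(2)=16; E_tt(0)=144, E_tt(2)=-48, E_tt(3)=72.
Saddle points occur where the two diagonal entries have opposite signs: (0, 2), (1, 0), (1, 3), (2, 2). Count: 4.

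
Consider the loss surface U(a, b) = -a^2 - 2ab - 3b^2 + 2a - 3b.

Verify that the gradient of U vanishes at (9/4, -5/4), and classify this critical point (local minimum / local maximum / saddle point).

∇U = (-2a - 2b + 2, -2a - 6b - 3); substituting (9/4, -5/4) gives ∇U = (0, 0), so (9/4, -5/4) is indeed a critical point.
The Hessian of U is constant: H = [[-2, -2], [-2, -6]].
det(H) = (-2)·(-6) − (-2)² = 8.
det(H) > 0 and tr(H) = -8 < 0, so H is negative definite and the point is a local maximum.

local maximum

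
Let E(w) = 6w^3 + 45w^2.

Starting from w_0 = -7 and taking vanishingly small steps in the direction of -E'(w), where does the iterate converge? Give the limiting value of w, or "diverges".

E'(w) = 18w(w + 5), so E'(-7) = 252.
Gradient descent moves in the -E' direction, i.e. w is decreasing.
There is no critical point below w=-7, and E' keeps the same sign, so the iterate runs off to −∞.

diverges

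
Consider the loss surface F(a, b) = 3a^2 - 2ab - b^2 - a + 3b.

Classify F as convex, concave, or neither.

neither

F is quadratic, so its Hessian is the constant matrix H = [[6, -2], [-2, -2]].
det(H) = -16, tr(H) = 4.
det(H) < 0, so H is indefinite: neither convex nor concave.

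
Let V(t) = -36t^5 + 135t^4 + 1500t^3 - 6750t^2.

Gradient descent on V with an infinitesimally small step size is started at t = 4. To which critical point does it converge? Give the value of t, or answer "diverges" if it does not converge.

V'(t) = -180t(t - 5)(t - 3)(t + 5), so V'(4) = 6480.
Gradient descent moves in the -V' direction, i.e. t is decreasing.
The nearest critical point in that direction is t = 3, where V'' = 8640 > 0 (a local minimum). The iterate converges there.

3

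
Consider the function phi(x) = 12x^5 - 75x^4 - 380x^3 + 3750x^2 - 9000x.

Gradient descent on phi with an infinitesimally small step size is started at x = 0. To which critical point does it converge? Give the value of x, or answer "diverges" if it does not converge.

2

phi'(x) = 60(x - 5)(x - 3)(x - 2)(x + 5), so phi'(0) = -9000.
Gradient descent moves in the -phi' direction, i.e. x is increasing.
The nearest critical point in that direction is x = 2, where phi'' = 1260 > 0 (a local minimum). The iterate converges there.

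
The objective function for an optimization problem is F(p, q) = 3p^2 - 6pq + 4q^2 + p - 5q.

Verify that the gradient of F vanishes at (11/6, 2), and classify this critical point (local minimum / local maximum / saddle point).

local minimum

∇F = (6p - 6q + 1, -6p + 8q - 5); substituting (11/6, 2) gives ∇F = (0, 0), so (11/6, 2) is indeed a critical point.
The Hessian of F is constant: H = [[6, -6], [-6, 8]].
det(H) = 6·8 − (-6)² = 12.
det(H) > 0 and tr(H) = 14 > 0, so H is positive definite and the point is a local minimum.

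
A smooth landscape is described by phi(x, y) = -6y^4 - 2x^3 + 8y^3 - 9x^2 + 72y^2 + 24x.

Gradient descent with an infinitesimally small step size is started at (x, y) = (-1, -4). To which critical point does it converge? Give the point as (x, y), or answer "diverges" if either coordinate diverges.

diverges

phi is separable, so gradient descent decouples: x follows -∂phi/∂x, y follows -∂phi/∂y.
∂phi/∂x = -6(x - 1)(x + 4); at x=-1 this is 36, so x decreases.
∂phi/∂y = -24y(y - 3)(y + 2); at y=-4 this is 1344, so y decreases.
The y-coordinate has no critical point in that direction and runs off to infinity.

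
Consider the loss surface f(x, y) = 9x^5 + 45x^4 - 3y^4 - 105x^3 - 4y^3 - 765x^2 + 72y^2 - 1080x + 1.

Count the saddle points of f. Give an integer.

f separates as a function of x plus a function of y, so ∇f=0 decouples.
∂f/∂x = 45(x - 3)(x + 1)(x + 2)(x + 4) = 0 at x ∈ {-4, -2, -1, 3}; ∂f/∂y = -12y(y - 3)(y + 4) = 0 at y ∈ {-4, 0, 3}.
The Hessian is diagonal: diag(f_xx, f_yy). Second derivatives: f_xx(-4)=-1890, f_xx(-2)=450, f_xx(-1)=-540, f_xx(3)=6300; f_yy(-4)=-336, f_yy(0)=144, f_yy(3)=-252.
Saddle points occur where the two diagonal entries have opposite signs: (-4, 0), (-2, -4), (-2, 3), (-1, 0), (3, -4), (3, 3). Count: 6.

6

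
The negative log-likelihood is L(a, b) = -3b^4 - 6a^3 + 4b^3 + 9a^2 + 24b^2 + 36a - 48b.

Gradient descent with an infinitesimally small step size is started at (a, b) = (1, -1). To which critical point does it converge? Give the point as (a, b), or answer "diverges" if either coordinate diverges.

(-1, 1)

L is separable, so gradient descent decouples: a follows -∂L/∂a, b follows -∂L/∂b.
∂L/∂a = -18(a - 2)(a + 1); at a=1 this is 36, so a decreases.
∂L/∂b = -12(b - 2)(b - 1)(b + 2); at b=-1 this is -72, so b increases.
a converges to its nearest critical value -1 (a local min of the a-part); b converges to 1. The iterate converges to (-1, 1).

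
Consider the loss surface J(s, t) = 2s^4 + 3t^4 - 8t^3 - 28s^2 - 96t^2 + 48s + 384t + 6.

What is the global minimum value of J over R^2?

J(s,t) separates as P(s) + Q(t) + 6, so its minimum is min P + min Q + 6.
P'(s) = 8(s - 2)(s - 1)(s + 3) vanishes at s ∈ {-3, 1, 2}; Q'(t) = 12(t - 4)(t - 2)(t + 4) vanishes at t ∈ {-4, 2, 4}.
Local minima of P (where P''>0): P(-3)=-234, P(2)=16. Local minima of Q: Q(-4)=-1792, Q(4)=256.
So the global minimum of J is P(-3) + Q(-4) + 6 = -234 − 1792 + 6 = -2020, attained at (-3, -4).

-2020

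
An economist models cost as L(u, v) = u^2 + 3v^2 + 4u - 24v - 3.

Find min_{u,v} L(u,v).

-55

L(u,v) separates as P(u) + Q(v) − 3, so its minimum is min P + min Q − 3.
P'(u) = 2u + 4 vanishes at u ∈ {-2}; Q'(v) = 6v - 24 vanishes at v ∈ {4}.
Local minima of P (where P''>0): P(-2)=-4. Local minima of Q: Q(4)=-48.
So the global minimum of L is P(-2) + Q(4) − 3 = -4 − 48 − 3 = -55, attained at (-2, 4).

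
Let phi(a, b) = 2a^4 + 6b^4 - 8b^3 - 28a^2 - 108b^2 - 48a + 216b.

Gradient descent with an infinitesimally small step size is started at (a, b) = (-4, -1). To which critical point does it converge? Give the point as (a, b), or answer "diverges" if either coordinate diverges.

phi is separable, so gradient descent decouples: a follows -∂phi/∂a, b follows -∂phi/∂b.
∂phi/∂a = 8(a - 3)(a + 1)(a + 2); at a=-4 this is -336, so a increases.
∂phi/∂b = 24(b - 3)(b - 1)(b + 3); at b=-1 this is 384, so b decreases.
a converges to its nearest critical value -2 (a local min of the a-part); b converges to -3. The iterate converges to (-2, -3).

(-2, -3)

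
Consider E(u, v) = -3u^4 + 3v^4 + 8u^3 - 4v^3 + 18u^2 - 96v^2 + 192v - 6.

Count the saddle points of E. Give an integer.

E separates as a function of u plus a function of v, so ∇E=0 decouples.
∂E/∂u = -12u(u - 3)(u + 1) = 0 at u ∈ {-1, 0, 3}; ∂E/∂v = 12(v - 4)(v - 1)(v + 4) = 0 at v ∈ {-4, 1, 4}.
The Hessian is diagonal: diag(E_uu, E_vv). Second derivatives: E_uu(-1)=-48, E_uu(0)=36, E_uu(3)=-144; E_vv(-4)=480, E_vv(1)=-180, E_vv(4)=288.
Saddle points occur where the two diagonal entries have opposite signs: (-1, -4), (-1, 4), (0, 1), (3, -4), (3, 4). Count: 5.

5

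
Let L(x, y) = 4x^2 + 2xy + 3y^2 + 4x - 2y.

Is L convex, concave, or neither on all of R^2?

L is quadratic, so its Hessian is the constant matrix H = [[8, 2], [2, 6]].
det(H) = 44, tr(H) = 14.
det(H) > 0 and tr(H) > 0, so H is positive definite everywhere: convex.

convex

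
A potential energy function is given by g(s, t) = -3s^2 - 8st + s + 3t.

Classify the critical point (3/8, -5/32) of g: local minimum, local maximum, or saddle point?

The Hessian of g is constant: H = [[-6, -8], [-8, 0]].
det(H) = (-6)·0 − (-8)² = -64.
Since det(H) < 0, H is indefinite and the critical point is a saddle point.

saddle point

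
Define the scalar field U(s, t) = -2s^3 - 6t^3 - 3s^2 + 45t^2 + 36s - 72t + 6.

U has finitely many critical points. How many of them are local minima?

1

U separates as a function of s plus a function of t, so ∇U=0 decouples.
∂U/∂s = -6(s - 2)(s + 3) = 0 at s ∈ {-3, 2}; ∂U/∂t = -18(t - 4)(t - 1) = 0 at t ∈ {1, 4}.
The Hessian is diagonal: diag(U_ss, U_tt). Second derivatives: U_ss(-3)=30, U_ss(2)=-30; U_tt(1)=54, U_tt(4)=-54.
Local minima occur where both diagonal entries positive: (-3, 1). Count: 1.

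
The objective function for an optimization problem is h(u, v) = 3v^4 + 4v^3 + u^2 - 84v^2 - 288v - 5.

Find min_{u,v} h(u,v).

h(u,v) separates as P(u) + Q(v) − 5, so its minimum is min P + min Q − 5.
P'(u) = 2u vanishes at u ∈ {0}; Q'(v) = 12(v - 4)(v + 2)(v + 3) vanishes at v ∈ {-3, -2, 4}.
Local minima of P (where P''>0): P(0)=0. Local minima of Q: Q(-3)=243, Q(4)=-1472.
So the global minimum of h is P(0) + Q(4) − 5 = 0 − 1472 − 5 = -1477, attained at (0, 4).

-1477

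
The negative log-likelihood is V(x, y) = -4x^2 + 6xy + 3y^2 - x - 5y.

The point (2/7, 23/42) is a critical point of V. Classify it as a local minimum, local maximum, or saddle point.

saddle point

The Hessian of V is constant: H = [[-8, 6], [6, 6]].
det(H) = (-8)·6 − 6² = -84.
Since det(H) < 0, H is indefinite and the critical point is a saddle point.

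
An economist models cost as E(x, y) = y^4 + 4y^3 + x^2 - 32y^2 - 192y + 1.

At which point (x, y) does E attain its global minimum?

E(x,y) separates as P(x) + Q(y) + 1, so its minimum is min P + min Q + 1.
P'(x) = 2x vanishes at x ∈ {0}; Q'(y) = 4(y - 4)(y + 3)(y + 4) vanishes at y ∈ {-4, -3, 4}.
Local minima of P (where P''>0): P(0)=0. Local minima of Q: Q(-4)=256, Q(4)=-768.
So the global minimum of E is P(0) + Q(4) + 1 = 0 − 768 + 1 = -767, attained at (0, 4).

(0, 4)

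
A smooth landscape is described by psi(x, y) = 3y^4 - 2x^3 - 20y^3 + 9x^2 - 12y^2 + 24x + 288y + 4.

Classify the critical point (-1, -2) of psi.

local minimum

The mixed partial ∂²psi/∂x∂y is 0, so the Hessian at any point is diag(psi_xx, psi_yy) = diag(6(-2x + 3), 12(3y^2 - 10y - 2)).
At (-1, -2): H = diag(30, 360).
Both eigenvalues are positive, so H is positive definite: a local minimum.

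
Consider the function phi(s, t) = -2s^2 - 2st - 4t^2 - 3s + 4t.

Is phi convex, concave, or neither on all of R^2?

concave

phi is quadratic, so its Hessian is the constant matrix H = [[-4, -2], [-2, -8]].
det(H) = 28, tr(H) = -12.
det(H) > 0 and tr(H) < 0, so H is negative definite everywhere: concave.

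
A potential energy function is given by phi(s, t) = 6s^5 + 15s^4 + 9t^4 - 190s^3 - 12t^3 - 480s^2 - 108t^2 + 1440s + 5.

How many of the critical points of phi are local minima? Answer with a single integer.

4

phi separates as a function of s plus a function of t, so ∇phi=0 decouples.
∂phi/∂s = 30(s - 4)(s - 1)(s + 3)(s + 4) = 0 at s ∈ {-4, -3, 1, 4}; ∂phi/∂t = 36t(t - 3)(t + 2) = 0 at t ∈ {-2, 0, 3}.
The Hessian is diagonal: diag(phi_ss, phi_tt). Second derivatives: phi_ss(-4)=-1200, phi_ss(-3)=840, phi_ss(1)=-1800, phi_ss(4)=5040; phi_tt(-2)=360, phi_tt(0)=-216, phi_tt(3)=540.
Local minima occur where both diagonal entries positive: (-3, -2), (-3, 3), (4, -2), (4, 3). Count: 4.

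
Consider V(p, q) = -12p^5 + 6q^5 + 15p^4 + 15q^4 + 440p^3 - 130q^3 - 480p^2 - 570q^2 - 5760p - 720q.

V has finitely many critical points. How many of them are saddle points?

V separates as a function of p plus a function of q, so ∇V=0 decouples.
∂V/∂p = -60(p - 4)(p - 3)(p + 2)(p + 4) = 0 at p ∈ {-4, -2, 3, 4}; ∂V/∂q = 30(q - 4)(q + 1)(q + 2)(q + 3) = 0 at q ∈ {-3, -2, -1, 4}.
The Hessian is diagonal: diag(V_pp, V_qq). Second derivatives: V_pp(-4)=6720, V_pp(-2)=-3600, V_pp(3)=2100, V_pp(4)=-2880; V_qq(-3)=-420, V_qq(-2)=180, V_qq(-1)=-300, V_qq(4)=6300.
Saddle points occur where the two diagonal entries have opposite signs: (-4, -3), (-4, -1), (-2, -2), (-2, 4), (3, -3), (3, -1), (4, -2), (4, 4). Count: 8.

8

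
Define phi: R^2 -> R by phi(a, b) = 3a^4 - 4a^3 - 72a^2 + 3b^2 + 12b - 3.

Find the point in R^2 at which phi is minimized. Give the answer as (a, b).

phi(a,b) separates as P(a) + Q(b) − 3, so its minimum is min P + min Q − 3.
P'(a) = 12a(a - 4)(a + 3) vanishes at a ∈ {-3, 0, 4}; Q'(b) = 6b + 12 vanishes at b ∈ {-2}.
Local minima of P (where P''>0): P(-3)=-297, P(4)=-640. Local minima of Q: Q(-2)=-12.
So the global minimum of phi is P(4) + Q(-2) − 3 = -640 − 12 − 3 = -655, attained at (4, -2).

(4, -2)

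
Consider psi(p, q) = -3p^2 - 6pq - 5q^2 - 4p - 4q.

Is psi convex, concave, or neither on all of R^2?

psi is quadratic, so its Hessian is the constant matrix H = [[-6, -6], [-6, -10]].
det(H) = 24, tr(H) = -16.
det(H) > 0 and tr(H) < 0, so H is negative definite everywhere: concave.

concave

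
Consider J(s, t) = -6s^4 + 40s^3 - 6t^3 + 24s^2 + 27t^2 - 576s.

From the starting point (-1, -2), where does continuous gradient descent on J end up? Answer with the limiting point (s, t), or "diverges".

J is separable, so gradient descent decouples: s follows -∂J/∂s, t follows -∂J/∂t.
∂J/∂s = -24(s - 4)(s - 3)(s + 2); at s=-1 this is -480, so s increases.
∂J/∂t = -18t(t - 3); at t=-2 this is -180, so t increases.
s converges to its nearest critical value 3 (a local min of the s-part); t converges to 0. The iterate converges to (3, 0).

(3, 0)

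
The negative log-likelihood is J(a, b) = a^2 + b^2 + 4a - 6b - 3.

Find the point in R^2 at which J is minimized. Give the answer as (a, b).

(-2, 3)

J(a,b) separates as P(a) + Q(b) − 3, so its minimum is min P + min Q − 3.
P'(a) = 2a + 4 vanishes at a ∈ {-2}; Q'(b) = 2b - 6 vanishes at b ∈ {3}.
Local minima of P (where P''>0): P(-2)=-4. Local minima of Q: Q(3)=-9.
So the global minimum of J is P(-2) + Q(3) − 3 = -4 − 9 − 3 = -16, attained at (-2, 3).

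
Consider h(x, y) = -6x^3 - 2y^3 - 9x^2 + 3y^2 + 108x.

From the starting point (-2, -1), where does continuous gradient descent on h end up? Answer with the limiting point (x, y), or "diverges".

(-3, 0)

h is separable, so gradient descent decouples: x follows -∂h/∂x, y follows -∂h/∂y.
∂h/∂x = -18(x - 2)(x + 3); at x=-2 this is 72, so x decreases.
∂h/∂y = -6y(y - 1); at y=-1 this is -12, so y increases.
x converges to its nearest critical value -3 (a local min of the x-part); y converges to 0. The iterate converges to (-3, 0).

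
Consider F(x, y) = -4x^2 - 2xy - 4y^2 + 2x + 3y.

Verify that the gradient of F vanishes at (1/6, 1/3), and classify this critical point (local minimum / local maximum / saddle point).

∇F = (-8x - 2y + 2, -2x - 8y + 3); substituting (1/6, 1/3) gives ∇F = (0, 0), so (1/6, 1/3) is indeed a critical point.
The Hessian of F is constant: H = [[-8, -2], [-2, -8]].
det(H) = (-8)·(-8) − (-2)² = 60.
det(H) > 0 and tr(H) = -16 < 0, so H is negative definite and the point is a local maximum.

local maximum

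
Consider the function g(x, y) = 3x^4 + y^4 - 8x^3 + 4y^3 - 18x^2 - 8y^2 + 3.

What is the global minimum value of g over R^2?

g(x,y) separates as P(x) + Q(y) + 3, so its minimum is min P + min Q + 3.
P'(x) = 12x(x - 3)(x + 1) vanishes at x ∈ {-1, 0, 3}; Q'(y) = 4y(y - 1)(y + 4) vanishes at y ∈ {-4, 0, 1}.
Local minima of P (where P''>0): P(-1)=-7, P(3)=-135. Local minima of Q: Q(-4)=-128, Q(1)=-3.
So the global minimum of g is P(3) + Q(-4) + 3 = -135 − 128 + 3 = -260, attained at (3, -4).

-260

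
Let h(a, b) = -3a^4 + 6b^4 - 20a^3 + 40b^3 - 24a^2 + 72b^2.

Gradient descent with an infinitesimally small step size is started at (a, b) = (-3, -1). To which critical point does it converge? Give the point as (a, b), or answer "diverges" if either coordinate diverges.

h is separable, so gradient descent decouples: a follows -∂h/∂a, b follows -∂h/∂b.
∂h/∂a = -12a(a + 1)(a + 4); at a=-3 this is -72, so a increases.
∂h/∂b = 24b(b + 2)(b + 3); at b=-1 this is -48, so b increases.
a converges to its nearest critical value -1 (a local min of the a-part); b converges to 0. The iterate converges to (-1, 0).

(-1, 0)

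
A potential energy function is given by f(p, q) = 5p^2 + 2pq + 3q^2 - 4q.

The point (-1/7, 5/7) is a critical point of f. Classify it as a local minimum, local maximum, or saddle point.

The Hessian of f is constant: H = [[10, 2], [2, 6]].
det(H) = 10·6 − 2² = 56.
det(H) > 0 and tr(H) = 16 > 0, so H is positive definite and the point is a local minimum.

local minimum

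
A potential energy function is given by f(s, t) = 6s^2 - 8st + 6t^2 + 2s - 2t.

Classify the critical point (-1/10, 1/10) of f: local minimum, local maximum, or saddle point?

local minimum

The Hessian of f is constant: H = [[12, -8], [-8, 12]].
det(H) = 12·12 − (-8)² = 80.
det(H) > 0 and tr(H) = 24 > 0, so H is positive definite and the point is a local minimum.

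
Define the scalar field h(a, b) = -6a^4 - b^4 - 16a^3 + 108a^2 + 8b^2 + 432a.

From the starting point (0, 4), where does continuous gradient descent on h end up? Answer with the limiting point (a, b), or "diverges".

h is separable, so gradient descent decouples: a follows -∂h/∂a, b follows -∂h/∂b.
∂h/∂a = -24(a - 3)(a + 2)(a + 3); at a=0 this is 432, so a decreases.
∂h/∂b = -4b(b - 2)(b + 2); at b=4 this is -192, so b increases.
The b-coordinate has no critical point in that direction and runs off to infinity.

diverges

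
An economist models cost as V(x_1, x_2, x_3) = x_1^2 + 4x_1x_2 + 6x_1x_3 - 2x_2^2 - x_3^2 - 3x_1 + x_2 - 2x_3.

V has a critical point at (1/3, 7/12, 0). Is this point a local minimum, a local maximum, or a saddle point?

saddle point

The Hessian is constant: H = [[2, 4, 6], [4, -4, 0], [6, 0, -2]].
Leading principal minors: Δ₁ = 2, Δ₂ = -24, Δ₃ = 192.
The minors fit neither the all-positive nor the alternating-sign pattern, so H is indefinite: a saddle point.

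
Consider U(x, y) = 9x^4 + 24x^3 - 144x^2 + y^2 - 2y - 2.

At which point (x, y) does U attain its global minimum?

U(x,y) separates as P(x) + Q(y) − 2, so its minimum is min P + min Q − 2.
P'(x) = 36x(x - 2)(x + 4) vanishes at x ∈ {-4, 0, 2}; Q'(y) = 2y - 2 vanishes at y ∈ {1}.
Local minima of P (where P''>0): P(-4)=-1536, P(2)=-240. Local minima of Q: Q(1)=-1.
So the global minimum of U is P(-4) + Q(1) − 2 = -1536 − 1 − 2 = -1539, attained at (-4, 1).

(-4, 1)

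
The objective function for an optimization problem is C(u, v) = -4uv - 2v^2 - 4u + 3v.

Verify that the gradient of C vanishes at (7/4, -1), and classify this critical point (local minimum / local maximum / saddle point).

∇C = (-4v - 4, -4u - 4v + 3); substituting (7/4, -1) gives ∇C = (0, 0), so (7/4, -1) is indeed a critical point.
The Hessian of C is constant: H = [[0, -4], [-4, -4]].
det(H) = 0·(-4) − (-4)² = -16.
Since det(H) < 0, H is indefinite and the critical point is a saddle point.

saddle point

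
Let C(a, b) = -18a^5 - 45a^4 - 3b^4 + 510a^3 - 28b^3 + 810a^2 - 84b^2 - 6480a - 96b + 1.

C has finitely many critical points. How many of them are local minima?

C separates as a function of a plus a function of b, so ∇C=0 decouples.
∂C/∂a = -90(a - 3)(a - 2)(a + 3)(a + 4) = 0 at a ∈ {-4, -3, 2, 3}; ∂C/∂b = -12(b + 1)(b + 2)(b + 4) = 0 at b ∈ {-4, -2, -1}.
The Hessian is diagonal: diag(C_aa, C_bb). Second derivatives: C_aa(-4)=3780, C_aa(-3)=-2700, C_aa(2)=2700, C_aa(3)=-3780; C_bb(-4)=-72, C_bb(-2)=24, C_bb(-1)=-36.
Local minima occur where both diagonal entries positive: (-4, -2), (2, -2). Count: 2.

2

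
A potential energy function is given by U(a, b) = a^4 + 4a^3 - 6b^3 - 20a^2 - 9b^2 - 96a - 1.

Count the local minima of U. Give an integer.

U separates as a function of a plus a function of b, so ∇U=0 decouples.
∂U/∂a = 4(a - 3)(a + 2)(a + 4) = 0 at a ∈ {-4, -2, 3}; ∂U/∂b = -18b(b + 1) = 0 at b ∈ {-1, 0}.
The Hessian is diagonal: diag(U_aa, U_bb). Second derivatives: U_aa(-4)=56, U_aa(-2)=-40, U_aa(3)=140; U_bb(-1)=18, U_bb(0)=-18.
Local minima occur where both diagonal entries positive: (-4, -1), (3, -1). Count: 2.

2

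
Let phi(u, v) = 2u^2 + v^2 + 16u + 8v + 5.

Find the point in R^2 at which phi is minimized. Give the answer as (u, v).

(-4, -4)

phi(u,v) separates as P(u) + Q(v) + 5, so its minimum is min P + min Q + 5.
P'(u) = 4u + 16 vanishes at u ∈ {-4}; Q'(v) = 2v + 8 vanishes at v ∈ {-4}.
Local minima of P (where P''>0): P(-4)=-32. Local minima of Q: Q(-4)=-16.
So the global minimum of phi is P(-4) + Q(-4) + 5 = -32 − 16 + 5 = -43, attained at (-4, -4).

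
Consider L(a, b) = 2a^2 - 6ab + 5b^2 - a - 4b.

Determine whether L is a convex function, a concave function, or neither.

L is quadratic, so its Hessian is the constant matrix H = [[4, -6], [-6, 10]].
det(H) = 4, tr(H) = 14.
det(H) > 0 and tr(H) > 0, so H is positive definite everywhere: convex.

convex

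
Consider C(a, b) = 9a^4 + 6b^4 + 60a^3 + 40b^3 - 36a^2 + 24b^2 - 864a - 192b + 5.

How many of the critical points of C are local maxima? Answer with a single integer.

C separates as a function of a plus a function of b, so ∇C=0 decouples.
∂C/∂a = 36(a - 2)(a + 3)(a + 4) = 0 at a ∈ {-4, -3, 2}; ∂C/∂b = 24(b - 1)(b + 2)(b + 4) = 0 at b ∈ {-4, -2, 1}.
The Hessian is diagonal: diag(C_aa, C_bb). Second derivatives: C_aa(-4)=216, C_aa(-3)=-180, C_aa(2)=1080; C_bb(-4)=240, C_bb(-2)=-144, C_bb(1)=360.
Local maxima occur where both diagonal entries negative: (-3, -2). Count: 1.

1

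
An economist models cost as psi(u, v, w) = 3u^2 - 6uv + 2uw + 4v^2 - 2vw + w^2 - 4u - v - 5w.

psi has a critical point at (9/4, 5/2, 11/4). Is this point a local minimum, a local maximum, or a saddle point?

The Hessian is constant: H = [[6, -6, 2], [-6, 8, -2], [2, -2, 2]].
Leading principal minors: Δ₁ = 6, Δ₂ = 12, Δ₃ = 16.
All leading minors are positive, so H is positive definite: a local minimum.

local minimum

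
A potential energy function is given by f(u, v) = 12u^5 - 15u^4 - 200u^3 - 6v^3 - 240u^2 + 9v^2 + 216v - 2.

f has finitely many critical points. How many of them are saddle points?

f separates as a function of u plus a function of v, so ∇f=0 decouples.
∂f/∂u = 60u(u - 4)(u + 1)(u + 2) = 0 at u ∈ {-2, -1, 0, 4}; ∂f/∂v = -18(v - 4)(v + 3) = 0 at v ∈ {-3, 4}.
The Hessian is diagonal: diag(f_uu, f_vv). Second derivatives: f_uu(-2)=-720, f_uu(-1)=300, f_uu(0)=-480, f_uu(4)=7200; f_vv(-3)=126, f_vv(4)=-126.
Saddle points occur where the two diagonal entries have opposite signs: (-2, -3), (-1, 4), (0, -3), (4, 4). Count: 4.

4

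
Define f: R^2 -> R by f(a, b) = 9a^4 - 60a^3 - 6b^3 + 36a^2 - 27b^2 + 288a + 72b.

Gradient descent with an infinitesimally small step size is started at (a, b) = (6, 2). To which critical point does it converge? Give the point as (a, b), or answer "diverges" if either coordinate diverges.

diverges

f is separable, so gradient descent decouples: a follows -∂f/∂a, b follows -∂f/∂b.
∂f/∂a = 36(a - 4)(a - 2)(a + 1); at a=6 this is 2016, so a decreases.
∂f/∂b = -18(b - 1)(b + 4); at b=2 this is -108, so b increases.
The b-coordinate has no critical point in that direction and runs off to infinity.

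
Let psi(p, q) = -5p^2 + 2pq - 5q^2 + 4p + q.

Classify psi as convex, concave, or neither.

psi is quadratic, so its Hessian is the constant matrix H = [[-10, 2], [2, -10]].
det(H) = 96, tr(H) = -20.
det(H) > 0 and tr(H) < 0, so H is negative definite everywhere: concave.

concave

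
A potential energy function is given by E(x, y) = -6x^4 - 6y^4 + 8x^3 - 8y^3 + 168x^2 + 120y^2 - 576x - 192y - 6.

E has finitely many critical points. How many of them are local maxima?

4

E separates as a function of x plus a function of y, so ∇E=0 decouples.
∂E/∂x = -24(x - 3)(x - 2)(x + 4) = 0 at x ∈ {-4, 2, 3}; ∂E/∂y = -24(y - 2)(y - 1)(y + 4) = 0 at y ∈ {-4, 1, 2}.
The Hessian is diagonal: diag(E_xx, E_yy). Second derivatives: E_xx(-4)=-1008, E_xx(2)=144, E_xx(3)=-168; E_yy(-4)=-720, E_yy(1)=120, E_yy(2)=-144.
Local maxima occur where both diagonal entries negative: (-4, -4), (-4, 2), (3, -4), (3, 2). Count: 4.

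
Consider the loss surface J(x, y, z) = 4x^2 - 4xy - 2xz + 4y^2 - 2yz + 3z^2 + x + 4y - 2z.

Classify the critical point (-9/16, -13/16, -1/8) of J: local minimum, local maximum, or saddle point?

local minimum

The Hessian is constant: H = [[8, -4, -2], [-4, 8, -2], [-2, -2, 6]].
Leading principal minors: Δ₁ = 8, Δ₂ = 48, Δ₃ = 192.
All leading minors are positive, so H is positive definite: a local minimum.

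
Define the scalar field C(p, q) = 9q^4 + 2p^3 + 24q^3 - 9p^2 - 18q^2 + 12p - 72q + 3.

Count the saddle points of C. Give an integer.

3

C separates as a function of p plus a function of q, so ∇C=0 decouples.
∂C/∂p = 6(p - 2)(p - 1) = 0 at p ∈ {1, 2}; ∂C/∂q = 36(q - 1)(q + 1)(q + 2) = 0 at q ∈ {-2, -1, 1}.
The Hessian is diagonal: diag(C_pp, C_qq). Second derivatives: C_pp(1)=-6, C_pp(2)=6; C_qq(-2)=108, C_qq(-1)=-72, C_qq(1)=216.
Saddle points occur where the two diagonal entries have opposite signs: (1, -2), (1, 1), (2, -1). Count: 3.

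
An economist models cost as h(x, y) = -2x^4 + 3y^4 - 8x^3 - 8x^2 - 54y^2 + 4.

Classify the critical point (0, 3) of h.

saddle point

The mixed partial ∂²h/∂x∂y is 0, so the Hessian at any point is diag(h_xx, h_yy) = diag(-8(3x^2 + 6x + 2), 36(y^2 - 3)).
At (0, 3): H = diag(-16, 216).
The eigenvalues have opposite signs, so H is indefinite: a saddle point.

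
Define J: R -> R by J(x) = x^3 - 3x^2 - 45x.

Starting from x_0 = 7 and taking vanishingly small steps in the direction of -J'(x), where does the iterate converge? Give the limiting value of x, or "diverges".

J'(x) = 3(x - 5)(x + 3), so J'(7) = 60.
Gradient descent moves in the -J' direction, i.e. x is decreasing.
The nearest critical point in that direction is x = 5, where J'' = 24 > 0 (a local minimum). The iterate converges there.

5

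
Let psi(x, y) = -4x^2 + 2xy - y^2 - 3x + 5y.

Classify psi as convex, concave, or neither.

psi is quadratic, so its Hessian is the constant matrix H = [[-8, 2], [2, -2]].
det(H) = 12, tr(H) = -10.
det(H) > 0 and tr(H) < 0, so H is negative definite everywhere: concave.

concave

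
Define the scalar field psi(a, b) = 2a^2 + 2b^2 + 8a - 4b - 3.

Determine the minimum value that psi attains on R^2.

psi(a,b) separates as P(a) + Q(b) − 3, so its minimum is min P + min Q − 3.
P'(a) = 4a + 8 vanishes at a ∈ {-2}; Q'(b) = 4b - 4 vanishes at b ∈ {1}.
Local minima of P (where P''>0): P(-2)=-8. Local minima of Q: Q(1)=-2.
So the global minimum of psi is P(-2) + Q(1) − 3 = -8 − 2 − 3 = -13, attained at (-2, 1).

-13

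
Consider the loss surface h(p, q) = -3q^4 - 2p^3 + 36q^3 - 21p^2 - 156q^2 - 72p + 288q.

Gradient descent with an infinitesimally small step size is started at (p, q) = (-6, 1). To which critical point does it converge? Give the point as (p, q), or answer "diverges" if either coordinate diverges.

diverges

h is separable, so gradient descent decouples: p follows -∂h/∂p, q follows -∂h/∂q.
∂h/∂p = -6(p + 3)(p + 4); at p=-6 this is -36, so p increases.
∂h/∂q = -12(q - 4)(q - 3)(q - 2); at q=1 this is 72, so q decreases.
The q-coordinate has no critical point in that direction and runs off to infinity.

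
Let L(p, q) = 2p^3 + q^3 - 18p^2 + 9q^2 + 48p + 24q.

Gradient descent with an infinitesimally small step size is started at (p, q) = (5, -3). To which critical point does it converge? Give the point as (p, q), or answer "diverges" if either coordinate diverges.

(4, -2)

L is separable, so gradient descent decouples: p follows -∂L/∂p, q follows -∂L/∂q.
∂L/∂p = 6(p - 4)(p - 2); at p=5 this is 18, so p decreases.
∂L/∂q = 3(q + 2)(q + 4); at q=-3 this is -3, so q increases.
p converges to its nearest critical value 4 (a local min of the p-part); q converges to -2. The iterate converges to (4, -2).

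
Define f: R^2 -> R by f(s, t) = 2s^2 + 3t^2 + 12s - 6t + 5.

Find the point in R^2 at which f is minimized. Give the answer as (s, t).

f(s,t) separates as P(s) + Q(t) + 5, so its minimum is min P + min Q + 5.
P'(s) = 4s + 12 vanishes at s ∈ {-3}; Q'(t) = 6(t - 1) vanishes at t ∈ {1}.
Local minima of P (where P''>0): P(-3)=-18. Local minima of Q: Q(1)=-3.
So the global minimum of f is P(-3) + Q(1) + 5 = -18 − 3 + 5 = -16, attained at (-3, 1).

(-3, 1)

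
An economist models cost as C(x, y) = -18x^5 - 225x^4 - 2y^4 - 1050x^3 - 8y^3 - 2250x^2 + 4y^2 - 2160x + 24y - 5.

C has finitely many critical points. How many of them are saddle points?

C separates as a function of x plus a function of y, so ∇C=0 decouples.
∂C/∂x = -90(x + 1)(x + 2)(x + 3)(x + 4) = 0 at x ∈ {-4, -3, -2, -1}; ∂C/∂y = -8(y - 1)(y + 1)(y + 3) = 0 at y ∈ {-3, -1, 1}.
The Hessian is diagonal: diag(C_xx, C_yy). Second derivatives: C_xx(-4)=540, C_xx(-3)=-180, C_xx(-2)=180, C_xx(-1)=-540; C_yy(-3)=-64, C_yy(-1)=32, C_yy(1)=-64.
Saddle points occur where the two diagonal entries have opposite signs: (-4, -3), (-4, 1), (-3, -1), (-2, -3), (-2, 1), (-1, -1). Count: 6.

6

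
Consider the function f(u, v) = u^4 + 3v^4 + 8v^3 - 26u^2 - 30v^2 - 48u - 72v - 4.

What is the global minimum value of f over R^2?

f(u,v) separates as P(u) + Q(v) − 4, so its minimum is min P + min Q − 4.
P'(u) = 4(u - 4)(u + 1)(u + 3) vanishes at u ∈ {-3, -1, 4}; Q'(v) = 12(v - 2)(v + 1)(v + 3) vanishes at v ∈ {-3, -1, 2}.
Local minima of P (where P''>0): P(-3)=-9, P(4)=-352. Local minima of Q: Q(-3)=-27, Q(2)=-152.
So the global minimum of f is P(4) + Q(2) − 4 = -352 − 152 − 4 = -508, attained at (4, 2).

-508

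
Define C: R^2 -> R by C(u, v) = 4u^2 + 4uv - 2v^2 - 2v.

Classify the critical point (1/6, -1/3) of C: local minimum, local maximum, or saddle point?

The Hessian of C is constant: H = [[8, 4], [4, -4]].
det(H) = 8·(-4) − 4² = -48.
Since det(H) < 0, H is indefinite and the critical point is a saddle point.

saddle point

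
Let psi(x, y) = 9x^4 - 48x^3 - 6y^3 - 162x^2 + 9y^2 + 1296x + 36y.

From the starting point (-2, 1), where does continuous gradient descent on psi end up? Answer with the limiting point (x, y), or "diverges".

psi is separable, so gradient descent decouples: x follows -∂psi/∂x, y follows -∂psi/∂y.
∂psi/∂x = 36(x - 4)(x - 3)(x + 3); at x=-2 this is 1080, so x decreases.
∂psi/∂y = -18(y - 2)(y + 1); at y=1 this is 36, so y decreases.
x converges to its nearest critical value -3 (a local min of the x-part); y converges to -1. The iterate converges to (-3, -1).

(-3, -1)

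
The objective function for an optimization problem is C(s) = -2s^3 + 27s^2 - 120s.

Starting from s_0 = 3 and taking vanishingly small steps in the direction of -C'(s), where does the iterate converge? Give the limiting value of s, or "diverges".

4

C'(s) = -6(s - 5)(s - 4), so C'(3) = -12.
Gradient descent moves in the -C' direction, i.e. s is increasing.
The nearest critical point in that direction is s = 4, where C'' = 6 > 0 (a local minimum). The iterate converges there.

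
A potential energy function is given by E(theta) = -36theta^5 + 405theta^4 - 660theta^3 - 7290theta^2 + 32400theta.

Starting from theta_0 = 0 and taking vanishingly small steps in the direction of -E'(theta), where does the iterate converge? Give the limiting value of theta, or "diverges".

E'(theta) = -180(theta - 5)(theta - 4)(theta - 3)(theta + 3), so E'(0) = 32400.
Gradient descent moves in the -E' direction, i.e. theta is decreasing.
The nearest critical point in that direction is theta = -3, where E'' = 60480 > 0 (a local minimum). The iterate converges there.

-3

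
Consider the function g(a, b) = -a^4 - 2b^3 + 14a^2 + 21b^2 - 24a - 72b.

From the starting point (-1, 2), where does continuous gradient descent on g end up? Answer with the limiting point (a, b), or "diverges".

g is separable, so gradient descent decouples: a follows -∂g/∂a, b follows -∂g/∂b.
∂g/∂a = -4(a - 2)(a - 1)(a + 3); at a=-1 this is -48, so a increases.
∂g/∂b = -6(b - 4)(b - 3); at b=2 this is -12, so b increases.
a converges to its nearest critical value 1 (a local min of the a-part); b converges to 3. The iterate converges to (1, 3).

(1, 3)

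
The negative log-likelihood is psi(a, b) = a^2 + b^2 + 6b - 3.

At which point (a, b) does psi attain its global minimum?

(0, -3)

psi(a,b) separates as P(a) + Q(b) − 3, so its minimum is min P + min Q − 3.
P'(a) = 2a vanishes at a ∈ {0}; Q'(b) = 2b + 6 vanishes at b ∈ {-3}.
Local minima of P (where P''>0): P(0)=0. Local minima of Q: Q(-3)=-9.
So the global minimum of psi is P(0) + Q(-3) − 3 = 0 − 9 − 3 = -12, attained at (0, -3).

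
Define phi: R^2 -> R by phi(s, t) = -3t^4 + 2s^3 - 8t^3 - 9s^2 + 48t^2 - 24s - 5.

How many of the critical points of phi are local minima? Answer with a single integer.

1

phi separates as a function of s plus a function of t, so ∇phi=0 decouples.
∂phi/∂s = 6(s - 4)(s + 1) = 0 at s ∈ {-1, 4}; ∂phi/∂t = -12t(t - 2)(t + 4) = 0 at t ∈ {-4, 0, 2}.
The Hessian is diagonal: diag(phi_ss, phi_tt). Second derivatives: phi_ss(-1)=-30, phi_ss(4)=30; phi_tt(-4)=-288, phi_tt(0)=96, phi_tt(2)=-144.
Local minima occur where both diagonal entries positive: (4, 0). Count: 1.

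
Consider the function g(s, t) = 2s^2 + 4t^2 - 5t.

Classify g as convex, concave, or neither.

g is quadratic, so its Hessian is the constant matrix H = [[4, 0], [0, 8]].
det(H) = 32, tr(H) = 12.
det(H) > 0 and tr(H) > 0, so H is positive definite everywhere: convex.

convex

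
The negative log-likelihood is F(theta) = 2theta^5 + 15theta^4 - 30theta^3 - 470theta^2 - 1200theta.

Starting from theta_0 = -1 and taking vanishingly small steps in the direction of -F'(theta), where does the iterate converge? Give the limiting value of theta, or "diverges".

F'(theta) = 10(theta - 4)(theta + 2)(theta + 3)(theta + 5), so F'(-1) = -400.
Gradient descent moves in the -F' direction, i.e. theta is increasing.
The nearest critical point in that direction is theta = 4, where F'' = 3780 > 0 (a local minimum). The iterate converges there.

4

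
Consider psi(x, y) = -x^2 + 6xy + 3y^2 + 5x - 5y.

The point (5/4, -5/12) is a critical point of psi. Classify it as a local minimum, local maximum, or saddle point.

saddle point

The Hessian of psi is constant: H = [[-2, 6], [6, 6]].
det(H) = (-2)·6 − 6² = -48.
Since det(H) < 0, H is indefinite and the critical point is a saddle point.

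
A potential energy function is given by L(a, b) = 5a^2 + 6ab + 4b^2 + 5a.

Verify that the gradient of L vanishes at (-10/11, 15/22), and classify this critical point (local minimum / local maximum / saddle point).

local minimum

∇L = (10a + 6b + 5, 6a + 8b); substituting (-10/11, 15/22) gives ∇L = (0, 0), so (-10/11, 15/22) is indeed a critical point.
The Hessian of L is constant: H = [[10, 6], [6, 8]].
det(H) = 10·8 − 6² = 44.
det(H) > 0 and tr(H) = 18 > 0, so H is positive definite and the point is a local minimum.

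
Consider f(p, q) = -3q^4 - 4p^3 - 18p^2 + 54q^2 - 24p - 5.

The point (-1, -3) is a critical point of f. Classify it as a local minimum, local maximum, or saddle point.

local maximum

The mixed partial ∂²f/∂p∂q is 0, so the Hessian at any point is diag(f_pp, f_qq) = diag(-12(2p + 3), 36(-q^2 + 3)).
At (-1, -3): H = diag(-12, -216).
Both eigenvalues are negative, so H is negative definite: a local maximum.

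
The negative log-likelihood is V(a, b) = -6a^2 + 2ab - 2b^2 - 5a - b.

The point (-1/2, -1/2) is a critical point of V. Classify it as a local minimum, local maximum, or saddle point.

local maximum

The Hessian of V is constant: H = [[-12, 2], [2, -4]].
det(H) = (-12)·(-4) − 2² = 44.
det(H) > 0 and tr(H) = -16 < 0, so H is negative definite and the point is a local maximum.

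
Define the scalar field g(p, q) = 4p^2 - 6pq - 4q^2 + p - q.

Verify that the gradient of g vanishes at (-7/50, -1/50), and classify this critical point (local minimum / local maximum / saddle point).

saddle point

∇g = (8p - 6q + 1, -6p - 8q - 1); substituting (-7/50, -1/50) gives ∇g = (0, 0), so (-7/50, -1/50) is indeed a critical point.
The Hessian of g is constant: H = [[8, -6], [-6, -8]].
det(H) = 8·(-8) − (-6)² = -100.
Since det(H) < 0, H is indefinite and the critical point is a saddle point.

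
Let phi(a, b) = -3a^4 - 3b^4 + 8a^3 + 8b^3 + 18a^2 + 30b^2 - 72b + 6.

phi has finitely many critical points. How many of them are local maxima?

4

phi separates as a function of a plus a function of b, so ∇phi=0 decouples.
∂phi/∂a = -12a(a - 3)(a + 1) = 0 at a ∈ {-1, 0, 3}; ∂phi/∂b = -12(b - 3)(b - 1)(b + 2) = 0 at b ∈ {-2, 1, 3}.
The Hessian is diagonal: diag(phi_aa, phi_bb). Second derivatives: phi_aa(-1)=-48, phi_aa(0)=36, phi_aa(3)=-144; phi_bb(-2)=-180, phi_bb(1)=72, phi_bb(3)=-120.
Local maxima occur where both diagonal entries negative: (-1, -2), (-1, 3), (3, -2), (3, 3). Count: 4.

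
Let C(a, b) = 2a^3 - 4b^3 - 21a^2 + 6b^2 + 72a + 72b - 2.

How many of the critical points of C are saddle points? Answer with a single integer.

2

C separates as a function of a plus a function of b, so ∇C=0 decouples.
∂C/∂a = 6(a - 4)(a - 3) = 0 at a ∈ {3, 4}; ∂C/∂b = -12(b - 3)(b + 2) = 0 at b ∈ {-2, 3}.
The Hessian is diagonal: diag(C_aa, C_bb). Second derivatives: C_aa(3)=-6, C_aa(4)=6; C_bb(-2)=60, C_bb(3)=-60.
Saddle points occur where the two diagonal entries have opposite signs: (3, -2), (4, 3). Count: 2.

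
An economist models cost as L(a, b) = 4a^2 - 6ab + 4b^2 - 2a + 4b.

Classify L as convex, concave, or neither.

convex

L is quadratic, so its Hessian is the constant matrix H = [[8, -6], [-6, 8]].
det(H) = 28, tr(H) = 16.
det(H) > 0 and tr(H) > 0, so H is positive definite everywhere: convex.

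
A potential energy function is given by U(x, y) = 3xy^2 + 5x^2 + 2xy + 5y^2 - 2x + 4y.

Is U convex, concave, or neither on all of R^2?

The term 3xy^2 is cubic, so the Hessian is not constant.
∂²U/∂y² = 6x + 10, which takes both signs as x varies (negative for sufficiently negative x). A diagonal entry of the Hessian changing sign means the Hessian is neither positive- nor negative-semidefinite on all of R^2.

neither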